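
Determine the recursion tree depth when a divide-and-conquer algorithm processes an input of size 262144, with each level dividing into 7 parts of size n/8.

For divide and conquer with division factor 8:

Problem sizes at each level:
Level 0: 262144
Level 1: 32768
Level 2: 4096
Level 3: 512
Level 4: 64
Level 5: 8
Level 6: 1

The root is level 0 and the size-1 base case is level 6 (the tree spans levels 0 through 6, i.e. 7 levels counting the root), so the depth is the number of divisions: log_8(262144) = 6

The recursion tree depth is log_8(262144) = 6. At each level, the problem size is divided by 8, so it takes 6 divisions to reduce to a base case of size 1. The algorithm makes 7 recursive calls at each level.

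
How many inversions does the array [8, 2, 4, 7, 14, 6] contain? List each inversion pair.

Finding inversions in [8, 2, 4, 7, 14, 6]:

(0, 1): arr[0]=8 > arr[1]=2
(0, 2): arr[0]=8 > arr[2]=4
(0, 3): arr[0]=8 > arr[3]=7
(0, 5): arr[0]=8 > arr[5]=6
(3, 5): arr[3]=7 > arr[5]=6
(4, 5): arr[4]=14 > arr[5]=6

Total inversions: 6

The array has 6 inversion(s): (0,1), (0,2), (0,3), (0,5), (3,5), (4,5). Each pair (i,j) satisfies i < j and arr[i] > arr[j].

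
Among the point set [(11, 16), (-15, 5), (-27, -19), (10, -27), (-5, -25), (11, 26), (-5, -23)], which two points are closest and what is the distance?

Computing all pairwise distances among 7 points:

d((11, 16), (-15, 5)) = 28.2312
d((11, 16), (-27, -19)) = 51.6624
d((11, 16), (10, -27)) = 43.0116
d((11, 16), (-5, -25)) = 44.0114
d((11, 16), (11, 26)) = 10.0
d((11, 16), (-5, -23)) = 42.1545
d((-15, 5), (-27, -19)) = 26.8328
d((-15, 5), (10, -27)) = 40.6079
d((-15, 5), (-5, -25)) = 31.6228
d((-15, 5), (11, 26)) = 33.4215
d((-15, 5), (-5, -23)) = 29.7321
d((-27, -19), (10, -27)) = 37.855
d((-27, -19), (-5, -25)) = 22.8035
d((-27, -19), (11, 26)) = 58.8982
d((-27, -19), (-5, -23)) = 22.3607
d((10, -27), (-5, -25)) = 15.1327
d((10, -27), (11, 26)) = 53.0094
d((10, -27), (-5, -23)) = 15.5242
d((-5, -25), (11, 26)) = 53.4509
d((-5, -25), (-5, -23)) = 2.0 <-- minimum
d((11, 26), (-5, -23)) = 51.5461

Closest pair: (-5, -25) and (-5, -23) with distance 2.0

The closest pair is (-5, -25) and (-5, -23) with Euclidean distance 2.0. For 7 points, brute-force pairwise comparison is shown above. For large n, the divide-and-conquer algorithm (sort by x, recurse on halves, check the dividing strip) achieves O(n log n).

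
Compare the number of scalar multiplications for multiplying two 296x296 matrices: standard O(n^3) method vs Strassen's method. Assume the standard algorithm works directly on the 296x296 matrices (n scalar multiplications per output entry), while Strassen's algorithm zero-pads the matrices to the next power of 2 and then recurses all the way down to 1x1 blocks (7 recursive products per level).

Matrix multiplication for 296x296 matrices:

Strassen's algorithm requires power-of-2 dimensions. Pad 296x296 to 512x512 (next power of 2).

Standard algorithm: 296^3 = 25934336 multiplications
Strassen's algorithm: 7^(log2(512)) = 7^9 = 40353607 multiplications
Difference: 25934336 - 40353607 = -14419271 (Strassen uses MORE here due to padding overhead — for small or just-over-power-of-2 n, padding can outweigh the per-level savings)

Standard: 25934336 multiplications (296^3). Strassen: 40353607 multiplications (7^9, after padding to 512x512). Strassen reduces 8 recursive multiplications to 7 at each level.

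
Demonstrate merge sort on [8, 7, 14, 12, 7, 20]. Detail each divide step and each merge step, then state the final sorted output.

Merge sort trace:

Split: [8, 7, 14, 12, 7, 20] -> [8, 7, 14] and [12, 7, 20]
  Split: [8, 7, 14] -> [8] and [7, 14]
    Split: [7, 14] -> [7] and [14]
    Merge: [7] + [14] -> [7, 14]
  Merge: [8] + [7, 14] -> [7, 8, 14]
  Split: [12, 7, 20] -> [12] and [7, 20]
    Split: [7, 20] -> [7] and [20]
    Merge: [7] + [20] -> [7, 20]
  Merge: [12] + [7, 20] -> [7, 12, 20]
Merge: [7, 8, 14] + [7, 12, 20] -> [7, 7, 8, 12, 14, 20]

Final sorted array: [7, 7, 8, 12, 14, 20]

The merge sort proceeds by recursively splitting the array and merging sorted halves.
After all merges, the sorted array is [7, 7, 8, 12, 14, 20].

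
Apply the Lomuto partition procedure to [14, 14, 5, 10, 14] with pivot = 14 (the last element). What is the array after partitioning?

Lomuto partition with pivot = 14:

Initial array: [14, 14, 5, 10, 14]

arr[0]=14 <= 14: swap with position 0, array becomes [14, 14, 5, 10, 14]
arr[1]=14 <= 14: swap with position 1, array becomes [14, 14, 5, 10, 14]
arr[2]=5 <= 14: swap with position 2, array becomes [14, 14, 5, 10, 14]
arr[3]=10 <= 14: swap with position 3, array becomes [14, 14, 5, 10, 14]

Place pivot at position 4: [14, 14, 5, 10, 14]
Pivot position: 4

After partitioning with pivot 14, the array becomes [14, 14, 5, 10, 14]. The pivot is placed at index 4. All elements to the left of the pivot are <= 14, and all elements to the right are > 14.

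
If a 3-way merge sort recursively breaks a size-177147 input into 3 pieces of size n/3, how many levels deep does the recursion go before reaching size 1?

For divide and conquer with division factor 3:

Problem sizes at each level:
Level 0: 177147
Level 1: 59049
Level 2: 19683
Level 3: 6561
Level 4: 2187
Level 5: 729
Level 6: 243
Level 7: 81
Level 8: 27
Level 9: 9
Level 10: 3
Level 11: 1

The root is level 0 and the size-1 base case is level 11 (the tree spans levels 0 through 11, i.e. 12 levels counting the root), so the depth is the number of divisions: log_3(177147) = 11

The recursion tree depth is log_3(177147) = 11. At each level, the problem size is divided by 3, so it takes 11 divisions to reduce to a base case of size 1. The algorithm makes 3 recursive calls at each level.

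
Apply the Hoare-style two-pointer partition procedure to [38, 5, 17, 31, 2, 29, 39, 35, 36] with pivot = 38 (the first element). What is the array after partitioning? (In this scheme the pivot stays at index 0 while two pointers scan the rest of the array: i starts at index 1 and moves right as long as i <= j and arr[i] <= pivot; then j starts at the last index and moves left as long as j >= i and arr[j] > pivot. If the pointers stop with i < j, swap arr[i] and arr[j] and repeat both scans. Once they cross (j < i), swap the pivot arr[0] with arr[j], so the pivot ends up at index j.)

Hoare-style two-pointer partition with pivot = 38:

Initial array: [38, 5, 17, 31, 2, 29, 39, 35, 36]

Pointers start at i = 1, j = 8.
i stops at index 6 (arr[6]=39 > 38), j stops at index 8 (arr[8]=36 <= 38): swap arr[6] and arr[8], array becomes [38, 5, 17, 31, 2, 29, 36, 35, 39]
i ends at 8, j ends at 7: the pointers have crossed (j < i), so scanning stops.

Swap pivot arr[0] with arr[7] to place pivot at position 7: [35, 5, 17, 31, 2, 29, 36, 38, 39]
Pivot position: 7

After partitioning with pivot 38, the array becomes [35, 5, 17, 31, 2, 29, 36, 38, 39]. The pivot is placed at index 7. All elements to the left of the pivot are <= 38, and all elements to the right are > 38.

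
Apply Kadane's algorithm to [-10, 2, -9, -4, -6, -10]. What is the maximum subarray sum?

Using Kadane's algorithm on [-10, 2, -9, -4, -6, -10]:

Scanning through the array:
Position 1 (value 2): max_ending_here = 2, max_so_far = 2
Position 2 (value -9): max_ending_here = -7, max_so_far = 2
Position 3 (value -4): max_ending_here = -4, max_so_far = 2
Position 4 (value -6): max_ending_here = -6, max_so_far = 2
Position 5 (value -10): max_ending_here = -10, max_so_far = 2

Maximum subarray: [2]
Maximum sum: 2

The maximum subarray is [2] with sum 2. This subarray runs from index 1 to index 1.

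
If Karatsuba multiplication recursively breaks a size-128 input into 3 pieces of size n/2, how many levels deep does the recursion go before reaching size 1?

For divide and conquer with division factor 2:

Problem sizes at each level:
Level 0: 128
Level 1: 64
Level 2: 32
Level 3: 16
Level 4: 8
Level 5: 4
Level 6: 2
Level 7: 1

The root is level 0 and the size-1 base case is level 7 (the tree spans levels 0 through 7, i.e. 8 levels counting the root), so the depth is the number of divisions: log_2(128) = 7

The recursion tree depth is log_2(128) = 7. At each level, the problem size is divided by 2, so it takes 7 divisions to reduce to a base case of size 1. The algorithm makes 3 recursive calls at each level.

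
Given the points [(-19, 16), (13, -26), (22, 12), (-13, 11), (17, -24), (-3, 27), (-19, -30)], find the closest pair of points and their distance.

Computing all pairwise distances among 7 points:

d((-19, 16), (13, -26)) = 52.8015
d((-19, 16), (22, 12)) = 41.1947
d((-19, 16), (-13, 11)) = 7.8102
d((-19, 16), (17, -24)) = 53.8145
d((-19, 16), (-3, 27)) = 19.4165
d((-19, 16), (-19, -30)) = 46.0
d((13, -26), (22, 12)) = 39.0512
d((13, -26), (-13, 11)) = 45.2217
d((13, -26), (17, -24)) = 4.4721 <-- minimum
d((13, -26), (-3, 27)) = 55.3624
d((13, -26), (-19, -30)) = 32.249
d((22, 12), (-13, 11)) = 35.0143
d((22, 12), (17, -24)) = 36.3456
d((22, 12), (-3, 27)) = 29.1548
d((22, 12), (-19, -30)) = 58.6941
d((-13, 11), (17, -24)) = 46.0977
d((-13, 11), (-3, 27)) = 18.868
d((-13, 11), (-19, -30)) = 41.4367
d((17, -24), (-3, 27)) = 54.7814
d((17, -24), (-19, -30)) = 36.4966
d((-3, 27), (-19, -30)) = 59.203

Closest pair: (13, -26) and (17, -24) with distance 4.4721

The closest pair is (13, -26) and (17, -24) with Euclidean distance 4.4721. For 7 points, brute-force pairwise comparison is shown above. For large n, the divide-and-conquer algorithm (sort by x, recurse on halves, check the dividing strip) achieves O(n log n).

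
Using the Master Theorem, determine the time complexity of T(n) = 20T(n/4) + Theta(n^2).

Master Theorem for T(n) = 20T(n/4) + O(n^2):

a = 20, b = 4, c = 2
log_b(a) = log_4(20) = 2.1610

Case 1: c = 2 < log_4(20) = 2.1610
T(n) = O(n^(log_4 20))

For T(n) = 20T(n/4) + O(n^2): log_4(20) = 2.1610. This is Case 1 of the Master Theorem (c < log_b(a), work dominated by leaves), giving O(n^(log_4 20)).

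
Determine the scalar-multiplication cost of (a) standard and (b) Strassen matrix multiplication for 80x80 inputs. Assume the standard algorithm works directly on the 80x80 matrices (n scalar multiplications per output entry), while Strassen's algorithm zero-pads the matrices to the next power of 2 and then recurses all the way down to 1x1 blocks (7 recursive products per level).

Matrix multiplication for 80x80 matrices:

Strassen's algorithm requires power-of-2 dimensions. Pad 80x80 to 128x128 (next power of 2).

Standard algorithm: 80^3 = 512000 multiplications
Strassen's algorithm: 7^(log2(128)) = 7^7 = 823543 multiplications
Difference: 512000 - 823543 = -311543 (Strassen uses MORE here due to padding overhead — for small or just-over-power-of-2 n, padding can outweigh the per-level savings)

Standard: 512000 multiplications (80^3). Strassen: 823543 multiplications (7^7, after padding to 128x128). Strassen reduces 8 recursive multiplications to 7 at each level.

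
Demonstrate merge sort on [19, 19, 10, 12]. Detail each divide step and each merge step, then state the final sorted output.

Merge sort trace:

Split: [19, 19, 10, 12] -> [19, 19] and [10, 12]
  Split: [19, 19] -> [19] and [19]
  Merge: [19] + [19] -> [19, 19]
  Split: [10, 12] -> [10] and [12]
  Merge: [10] + [12] -> [10, 12]
Merge: [19, 19] + [10, 12] -> [10, 12, 19, 19]

Final sorted array: [10, 12, 19, 19]

The merge sort proceeds by recursively splitting the array and merging sorted halves.
After all merges, the sorted array is [10, 12, 19, 19].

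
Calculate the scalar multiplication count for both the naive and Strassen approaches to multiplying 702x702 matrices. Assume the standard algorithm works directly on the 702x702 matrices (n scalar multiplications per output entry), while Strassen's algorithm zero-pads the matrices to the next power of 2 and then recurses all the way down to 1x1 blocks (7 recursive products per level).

Matrix multiplication for 702x702 matrices:

Strassen's algorithm requires power-of-2 dimensions. Pad 702x702 to 1024x1024 (next power of 2).

Standard algorithm: 702^3 = 345948408 multiplications
Strassen's algorithm: 7^(log2(1024)) = 7^10 = 282475249 multiplications
Savings: 345948408 - 282475249 = 63473159 multiplications

Standard: 345948408 multiplications (702^3). Strassen: 282475249 multiplications (7^10, after padding to 1024x1024). Strassen reduces 8 recursive multiplications to 7 at each level.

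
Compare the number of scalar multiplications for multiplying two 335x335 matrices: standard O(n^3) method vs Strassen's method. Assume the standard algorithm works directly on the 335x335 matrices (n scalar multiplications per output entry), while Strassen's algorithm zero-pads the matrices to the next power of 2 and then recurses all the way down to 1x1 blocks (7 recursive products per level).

Matrix multiplication for 335x335 matrices:

Strassen's algorithm requires power-of-2 dimensions. Pad 335x335 to 512x512 (next power of 2).

Standard algorithm: 335^3 = 37595375 multiplications
Strassen's algorithm: 7^(log2(512)) = 7^9 = 40353607 multiplications
Difference: 37595375 - 40353607 = -2758232 (Strassen uses MORE here due to padding overhead — for small or just-over-power-of-2 n, padding can outweigh the per-level savings)

Standard: 37595375 multiplications (335^3). Strassen: 40353607 multiplications (7^9, after padding to 512x512). Strassen reduces 8 recursive multiplications to 7 at each level.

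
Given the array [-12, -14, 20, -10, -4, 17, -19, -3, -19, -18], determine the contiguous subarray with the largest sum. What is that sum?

Using Kadane's algorithm on [-12, -14, 20, -10, -4, 17, -19, -3, -19, -18]:

Scanning through the array:
Position 1 (value -14): max_ending_here = -14, max_so_far = -12
Position 2 (value 20): max_ending_here = 20, max_so_far = 20
Position 3 (value -10): max_ending_here = 10, max_so_far = 20
Position 4 (value -4): max_ending_here = 6, max_so_far = 20
Position 5 (value 17): max_ending_here = 23, max_so_far = 23
Position 6 (value -19): max_ending_here = 4, max_so_far = 23
Position 7 (value -3): max_ending_here = 1, max_so_far = 23
Position 8 (value -19): max_ending_here = -18, max_so_far = 23
Position 9 (value -18): max_ending_here = -18, max_so_far = 23

Maximum subarray: [20, -10, -4, 17]
Maximum sum: 23

The maximum subarray is [20, -10, -4, 17] with sum 23. This subarray runs from index 2 to index 5.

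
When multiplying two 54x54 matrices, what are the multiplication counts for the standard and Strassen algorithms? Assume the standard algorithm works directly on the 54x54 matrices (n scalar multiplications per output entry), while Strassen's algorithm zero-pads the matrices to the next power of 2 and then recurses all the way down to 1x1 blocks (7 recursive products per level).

Matrix multiplication for 54x54 matrices:

Strassen's algorithm requires power-of-2 dimensions. Pad 54x54 to 64x64 (next power of 2).

Standard algorithm: 54^3 = 157464 multiplications
Strassen's algorithm: 7^(log2(64)) = 7^6 = 117649 multiplications
Savings: 157464 - 117649 = 39815 multiplications

Standard: 157464 multiplications (54^3). Strassen: 117649 multiplications (7^6, after padding to 64x64). Strassen reduces 8 recursive multiplications to 7 at each level.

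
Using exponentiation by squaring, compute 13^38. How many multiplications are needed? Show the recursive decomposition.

Computing 13^38 by squaring (build up from 13^1; each line after the first costs one multiplication):

13^1 = 13
13^2 = (13^1)^2 = 13^2 = 169
13^4 = (13^2)^2 = 169^2 = 28561
13^8 = (13^4)^2 = 28561^2 = 815730721
13^9 = 13 * 13^8 = 13 * 815730721 = 10604499373
13^18 = (13^9)^2 = 10604499373^2 = 112455406951957393129
13^19 = 13 * 13^18 = 13 * 112455406951957393129 = 1461920290375446110677
13^38 = (13^19)^2 = 1461920290375446110677^2 = 2137210935411428674141543654682486133398329

Result: 2137210935411428674141543654682486133398329
Multiplications needed: 7 (7 lines after 13^1)

13^38 = 2137210935411428674141543654682486133398329. Using exponentiation by squaring, this requires 7 multiplications. The key idea: if the exponent is even, square the half-power; if odd, multiply by the base once.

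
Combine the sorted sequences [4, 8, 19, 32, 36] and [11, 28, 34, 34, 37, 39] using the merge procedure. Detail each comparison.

Merging process:

Compare 4 vs 11: take 4 from left. Merged: [4]
Compare 8 vs 11: take 8 from left. Merged: [4, 8]
Compare 19 vs 11: take 11 from right. Merged: [4, 8, 11]
Compare 19 vs 28: take 19 from left. Merged: [4, 8, 11, 19]
Compare 32 vs 28: take 28 from right. Merged: [4, 8, 11, 19, 28]
Compare 32 vs 34: take 32 from left. Merged: [4, 8, 11, 19, 28, 32]
Compare 36 vs 34: take 34 from right. Merged: [4, 8, 11, 19, 28, 32, 34]
Compare 36 vs 34: take 34 from right. Merged: [4, 8, 11, 19, 28, 32, 34, 34]
Compare 36 vs 37: take 36 from left. Merged: [4, 8, 11, 19, 28, 32, 34, 34, 36]
Append remaining from right: [37, 39]. Merged: [4, 8, 11, 19, 28, 32, 34, 34, 36, 37, 39]

Final merged array: [4, 8, 11, 19, 28, 32, 34, 34, 36, 37, 39]
Total comparisons: 9

The merged array is [4, 8, 11, 19, 28, 32, 34, 34, 36, 37, 39], requiring 9 comparisons. The merge step runs in O(n) time where n is the total number of elements.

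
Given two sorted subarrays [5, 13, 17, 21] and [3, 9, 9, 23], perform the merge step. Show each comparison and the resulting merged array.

Merging process:

Compare 5 vs 3: take 3 from right. Merged: [3]
Compare 5 vs 9: take 5 from left. Merged: [3, 5]
Compare 13 vs 9: take 9 from right. Merged: [3, 5, 9]
Compare 13 vs 9: take 9 from right. Merged: [3, 5, 9, 9]
Compare 13 vs 23: take 13 from left. Merged: [3, 5, 9, 9, 13]
Compare 17 vs 23: take 17 from left. Merged: [3, 5, 9, 9, 13, 17]
Compare 21 vs 23: take 21 from left. Merged: [3, 5, 9, 9, 13, 17, 21]
Append remaining from right: [23]. Merged: [3, 5, 9, 9, 13, 17, 21, 23]

Final merged array: [3, 5, 9, 9, 13, 17, 21, 23]
Total comparisons: 7

The merged array is [3, 5, 9, 9, 13, 17, 21, 23], requiring 7 comparisons. The merge step runs in O(n) time where n is the total number of elements.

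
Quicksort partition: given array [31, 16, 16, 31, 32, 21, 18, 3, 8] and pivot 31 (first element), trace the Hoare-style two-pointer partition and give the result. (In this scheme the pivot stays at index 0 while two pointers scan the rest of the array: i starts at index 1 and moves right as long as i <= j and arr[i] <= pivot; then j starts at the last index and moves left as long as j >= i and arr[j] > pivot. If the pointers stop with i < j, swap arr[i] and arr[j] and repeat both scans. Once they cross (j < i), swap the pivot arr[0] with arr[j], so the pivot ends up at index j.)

Hoare-style two-pointer partition with pivot = 31:

Initial array: [31, 16, 16, 31, 32, 21, 18, 3, 8]

Pointers start at i = 1, j = 8.
i stops at index 4 (arr[4]=32 > 31), j stops at index 8 (arr[8]=8 <= 31): swap arr[4] and arr[8], array becomes [31, 16, 16, 31, 8, 21, 18, 3, 32]
i ends at 8, j ends at 7: the pointers have crossed (j < i), so scanning stops.

Swap pivot arr[0] with arr[7] to place pivot at position 7: [3, 16, 16, 31, 8, 21, 18, 31, 32]
Pivot position: 7

After partitioning with pivot 31, the array becomes [3, 16, 16, 31, 8, 21, 18, 31, 32]. The pivot is placed at index 7. All elements to the left of the pivot are <= 31, and all elements to the right are > 31.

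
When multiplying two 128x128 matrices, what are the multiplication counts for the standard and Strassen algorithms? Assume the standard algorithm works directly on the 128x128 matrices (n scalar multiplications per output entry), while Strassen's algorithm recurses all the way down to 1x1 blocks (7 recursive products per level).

Matrix multiplication for 128x128 matrices:

Standard algorithm: 128^3 = 2097152 multiplications
Strassen's algorithm: 7^(log2(128)) = 7^7 = 823543 multiplications
Savings: 2097152 - 823543 = 1273609 multiplications

Standard: 2097152 multiplications (128^3). Strassen: 823543 multiplications (7^7). Strassen reduces 8 recursive multiplications to 7 at each level.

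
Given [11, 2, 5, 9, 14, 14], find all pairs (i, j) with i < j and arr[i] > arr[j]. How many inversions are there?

Finding inversions in [11, 2, 5, 9, 14, 14]:

(0, 1): arr[0]=11 > arr[1]=2
(0, 2): arr[0]=11 > arr[2]=5
(0, 3): arr[0]=11 > arr[3]=9

Total inversions: 3

The array has 3 inversion(s): (0,1), (0,2), (0,3). Each pair (i,j) satisfies i < j and arr[i] > arr[j].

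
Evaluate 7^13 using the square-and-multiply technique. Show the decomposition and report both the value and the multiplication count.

Computing 7^13 by squaring (build up from 7^1; each line after the first costs one multiplication):

7^1 = 7
7^2 = (7^1)^2 = 7^2 = 49
7^3 = 7 * 7^2 = 7 * 49 = 343
7^6 = (7^3)^2 = 343^2 = 117649
7^12 = (7^6)^2 = 117649^2 = 13841287201
7^13 = 7 * 7^12 = 7 * 13841287201 = 96889010407

Result: 96889010407
Multiplications needed: 5 (5 lines after 7^1)

7^13 = 96889010407. Using exponentiation by squaring, this requires 5 multiplications. The key idea: if the exponent is even, square the half-power; if odd, multiply by the base once.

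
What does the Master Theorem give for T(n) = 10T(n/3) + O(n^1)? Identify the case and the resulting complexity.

Master Theorem for T(n) = 10T(n/3) + O(n^1):

a = 10, b = 3, c = 1
log_b(a) = log_3(10) = 2.0959

Case 1: c = 1 < log_3(10) = 2.0959
T(n) = O(n^(log_3 10))

For T(n) = 10T(n/3) + O(n^1): log_3(10) = 2.0959. This is Case 1 of the Master Theorem (c < log_b(a), work dominated by leaves), giving O(n^(log_3 10)).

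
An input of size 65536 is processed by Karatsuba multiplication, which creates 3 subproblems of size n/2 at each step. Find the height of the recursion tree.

For divide and conquer with division factor 2:

Problem sizes at each level:
Level 0: 65536
Level 1: 32768
Level 2: 16384
Level 3: 8192
Level 4: 4096
Level 5: 2048
Level 6: 1024
Level 7: 512
Level 8: 256
Level 9: 128
Level 10: 64
Level 11: 32
Level 12: 16
Level 13: 8
Level 14: 4
Level 15: 2
Level 16: 1

The root is level 0 and the size-1 base case is level 16 (the tree spans levels 0 through 16, i.e. 17 levels counting the root), so the depth is the number of divisions: log_2(65536) = 16

The recursion tree depth is log_2(65536) = 16. At each level, the problem size is divided by 2, so it takes 16 divisions to reduce to a base case of size 1. The algorithm makes 3 recursive calls at each level.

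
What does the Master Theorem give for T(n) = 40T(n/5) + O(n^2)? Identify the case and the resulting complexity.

Master Theorem for T(n) = 40T(n/5) + O(n^2):

a = 40, b = 5, c = 2
log_b(a) = log_5(40) = 2.2920

Case 1: c = 2 < log_5(40) = 2.2920
T(n) = O(n^(log_5 40))

For T(n) = 40T(n/5) + O(n^2): log_5(40) = 2.2920. This is Case 1 of the Master Theorem (c < log_b(a), work dominated by leaves), giving O(n^(log_5 40)).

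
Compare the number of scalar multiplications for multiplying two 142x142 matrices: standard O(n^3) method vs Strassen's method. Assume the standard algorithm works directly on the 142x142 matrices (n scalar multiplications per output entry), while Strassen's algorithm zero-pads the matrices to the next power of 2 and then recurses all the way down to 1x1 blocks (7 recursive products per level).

Matrix multiplication for 142x142 matrices:

Strassen's algorithm requires power-of-2 dimensions. Pad 142x142 to 256x256 (next power of 2).

Standard algorithm: 142^3 = 2863288 multiplications
Strassen's algorithm: 7^(log2(256)) = 7^8 = 5764801 multiplications
Difference: 2863288 - 5764801 = -2901513 (Strassen uses MORE here due to padding overhead — for small or just-over-power-of-2 n, padding can outweigh the per-level savings)

Standard: 2863288 multiplications (142^3). Strassen: 5764801 multiplications (7^8, after padding to 256x256). Strassen reduces 8 recursive multiplications to 7 at each level.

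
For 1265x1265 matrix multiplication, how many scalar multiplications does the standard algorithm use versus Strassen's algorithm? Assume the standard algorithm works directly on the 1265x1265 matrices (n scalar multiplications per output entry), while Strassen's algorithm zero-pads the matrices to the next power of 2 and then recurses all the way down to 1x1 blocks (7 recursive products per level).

Matrix multiplication for 1265x1265 matrices:

Strassen's algorithm requires power-of-2 dimensions. Pad 1265x1265 to 2048x2048 (next power of 2).

Standard algorithm: 1265^3 = 2024284625 multiplications
Strassen's algorithm: 7^(log2(2048)) = 7^11 = 1977326743 multiplications
Savings: 2024284625 - 1977326743 = 46957882 multiplications

Standard: 2024284625 multiplications (1265^3). Strassen: 1977326743 multiplications (7^11, after padding to 2048x2048). Strassen reduces 8 recursive multiplications to 7 at each level.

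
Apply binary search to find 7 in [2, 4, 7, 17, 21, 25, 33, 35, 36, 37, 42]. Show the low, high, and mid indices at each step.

Binary search for 7 in [2, 4, 7, 17, 21, 25, 33, 35, 36, 37, 42]:

lo=0, hi=10, mid=5, arr[mid]=25 -> 25 > 7, search left half
lo=0, hi=4, mid=2, arr[mid]=7 -> Found target at index 2!

Binary search finds 7 at index 2 after 2 comparisons. The search repeatedly halves the search space by comparing with the middle element.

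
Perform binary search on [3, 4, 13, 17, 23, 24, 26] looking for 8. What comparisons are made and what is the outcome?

Binary search for 8 in [3, 4, 13, 17, 23, 24, 26]:

lo=0, hi=6, mid=3, arr[mid]=17 -> 17 > 8, search left half
lo=0, hi=2, mid=1, arr[mid]=4 -> 4 < 8, search right half
lo=2, hi=2, mid=2, arr[mid]=13 -> 13 > 8, search left half
lo=2 > hi=1, target 8 not found

Binary search determines that 8 is not in the array after 3 comparisons. The search space was exhausted without finding the target.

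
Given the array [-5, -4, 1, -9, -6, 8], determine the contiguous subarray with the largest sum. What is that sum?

Using Kadane's algorithm on [-5, -4, 1, -9, -6, 8]:

Scanning through the array:
Position 1 (value -4): max_ending_here = -4, max_so_far = -4
Position 2 (value 1): max_ending_here = 1, max_so_far = 1
Position 3 (value -9): max_ending_here = -8, max_so_far = 1
Position 4 (value -6): max_ending_here = -6, max_so_far = 1
Position 5 (value 8): max_ending_here = 8, max_so_far = 8

Maximum subarray: [8]
Maximum sum: 8

The maximum subarray is [8] with sum 8. This subarray runs from index 5 to index 5.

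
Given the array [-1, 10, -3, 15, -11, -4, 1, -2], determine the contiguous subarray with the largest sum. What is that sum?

Using Kadane's algorithm on [-1, 10, -3, 15, -11, -4, 1, -2]:

Scanning through the array:
Position 1 (value 10): max_ending_here = 10, max_so_far = 10
Position 2 (value -3): max_ending_here = 7, max_so_far = 10
Position 3 (value 15): max_ending_here = 22, max_so_far = 22
Position 4 (value -11): max_ending_here = 11, max_so_far = 22
Position 5 (value -4): max_ending_here = 7, max_so_far = 22
Position 6 (value 1): max_ending_here = 8, max_so_far = 22
Position 7 (value -2): max_ending_here = 6, max_so_far = 22

Maximum subarray: [10, -3, 15]
Maximum sum: 22

The maximum subarray is [10, -3, 15] with sum 22. This subarray runs from index 1 to index 3.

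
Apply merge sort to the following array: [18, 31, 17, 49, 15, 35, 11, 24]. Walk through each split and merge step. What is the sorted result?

Merge sort trace:

Split: [18, 31, 17, 49, 15, 35, 11, 24] -> [18, 31, 17, 49] and [15, 35, 11, 24]
  Split: [18, 31, 17, 49] -> [18, 31] and [17, 49]
    Split: [18, 31] -> [18] and [31]
    Merge: [18] + [31] -> [18, 31]
    Split: [17, 49] -> [17] and [49]
    Merge: [17] + [49] -> [17, 49]
  Merge: [18, 31] + [17, 49] -> [17, 18, 31, 49]
  Split: [15, 35, 11, 24] -> [15, 35] and [11, 24]
    Split: [15, 35] -> [15] and [35]
    Merge: [15] + [35] -> [15, 35]
    Split: [11, 24] -> [11] and [24]
    Merge: [11] + [24] -> [11, 24]
  Merge: [15, 35] + [11, 24] -> [11, 15, 24, 35]
Merge: [17, 18, 31, 49] + [11, 15, 24, 35] -> [11, 15, 17, 18, 24, 31, 35, 49]

Final sorted array: [11, 15, 17, 18, 24, 31, 35, 49]

The merge sort proceeds by recursively splitting the array and merging sorted halves.
After all merges, the sorted array is [11, 15, 17, 18, 24, 31, 35, 49].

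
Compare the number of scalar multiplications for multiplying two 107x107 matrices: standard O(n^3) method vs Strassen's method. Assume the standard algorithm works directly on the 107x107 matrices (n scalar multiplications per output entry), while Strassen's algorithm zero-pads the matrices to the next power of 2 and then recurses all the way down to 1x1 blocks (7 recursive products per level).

Matrix multiplication for 107x107 matrices:

Strassen's algorithm requires power-of-2 dimensions. Pad 107x107 to 128x128 (next power of 2).

Standard algorithm: 107^3 = 1225043 multiplications
Strassen's algorithm: 7^(log2(128)) = 7^7 = 823543 multiplications
Savings: 1225043 - 823543 = 401500 multiplications

Standard: 1225043 multiplications (107^3). Strassen: 823543 multiplications (7^7, after padding to 128x128). Strassen reduces 8 recursive multiplications to 7 at each level.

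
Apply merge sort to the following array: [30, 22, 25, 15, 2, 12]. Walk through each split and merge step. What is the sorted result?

Merge sort trace:

Split: [30, 22, 25, 15, 2, 12] -> [30, 22, 25] and [15, 2, 12]
  Split: [30, 22, 25] -> [30] and [22, 25]
    Split: [22, 25] -> [22] and [25]
    Merge: [22] + [25] -> [22, 25]
  Merge: [30] + [22, 25] -> [22, 25, 30]
  Split: [15, 2, 12] -> [15] and [2, 12]
    Split: [2, 12] -> [2] and [12]
    Merge: [2] + [12] -> [2, 12]
  Merge: [15] + [2, 12] -> [2, 12, 15]
Merge: [22, 25, 30] + [2, 12, 15] -> [2, 12, 15, 22, 25, 30]

Final sorted array: [2, 12, 15, 22, 25, 30]

The merge sort proceeds by recursively splitting the array and merging sorted halves.
After all merges, the sorted array is [2, 12, 15, 22, 25, 30].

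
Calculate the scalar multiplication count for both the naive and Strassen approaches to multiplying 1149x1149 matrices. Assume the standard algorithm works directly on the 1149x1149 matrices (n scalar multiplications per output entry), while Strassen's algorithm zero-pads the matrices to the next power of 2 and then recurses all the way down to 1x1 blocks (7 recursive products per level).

Matrix multiplication for 1149x1149 matrices:

Strassen's algorithm requires power-of-2 dimensions. Pad 1149x1149 to 2048x2048 (next power of 2).

Standard algorithm: 1149^3 = 1516910949 multiplications
Strassen's algorithm: 7^(log2(2048)) = 7^11 = 1977326743 multiplications
Difference: 1516910949 - 1977326743 = -460415794 (Strassen uses MORE here due to padding overhead — for small or just-over-power-of-2 n, padding can outweigh the per-level savings)

Standard: 1516910949 multiplications (1149^3). Strassen: 1977326743 multiplications (7^11, after padding to 2048x2048). Strassen reduces 8 recursive multiplications to 7 at each level.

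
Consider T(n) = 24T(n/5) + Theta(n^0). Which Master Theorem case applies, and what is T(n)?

Master Theorem for T(n) = 24T(n/5) + O(n^0):

a = 24, b = 5, c = 0
log_b(a) = log_5(24) = 1.9746

Case 1: c = 0 < log_5(24) = 1.9746
T(n) = O(n^(log_5 24))

For T(n) = 24T(n/5) + O(n^0): log_5(24) = 1.9746. This is Case 1 of the Master Theorem (c < log_b(a), work dominated by leaves), giving O(n^(log_5 24)).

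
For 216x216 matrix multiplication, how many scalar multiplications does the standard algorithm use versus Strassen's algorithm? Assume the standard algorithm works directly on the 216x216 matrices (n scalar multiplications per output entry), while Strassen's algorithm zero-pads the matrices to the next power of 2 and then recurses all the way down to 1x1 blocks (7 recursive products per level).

Matrix multiplication for 216x216 matrices:

Strassen's algorithm requires power-of-2 dimensions. Pad 216x216 to 256x256 (next power of 2).

Standard algorithm: 216^3 = 10077696 multiplications
Strassen's algorithm: 7^(log2(256)) = 7^8 = 5764801 multiplications
Savings: 10077696 - 5764801 = 4312895 multiplications

Standard: 10077696 multiplications (216^3). Strassen: 5764801 multiplications (7^8, after padding to 256x256). Strassen reduces 8 recursive multiplications to 7 at each level.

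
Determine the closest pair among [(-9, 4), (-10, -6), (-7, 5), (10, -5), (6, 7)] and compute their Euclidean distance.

Computing all pairwise distances among 5 points:

d((-9, 4), (-10, -6)) = 10.0499
d((-9, 4), (-7, 5)) = 2.2361 <-- minimum
d((-9, 4), (10, -5)) = 21.0238
d((-9, 4), (6, 7)) = 15.2971
d((-10, -6), (-7, 5)) = 11.4018
d((-10, -6), (10, -5)) = 20.025
d((-10, -6), (6, 7)) = 20.6155
d((-7, 5), (10, -5)) = 19.7231
d((-7, 5), (6, 7)) = 13.1529
d((10, -5), (6, 7)) = 12.6491

Closest pair: (-9, 4) and (-7, 5) with distance 2.2361

The closest pair is (-9, 4) and (-7, 5) with Euclidean distance 2.2361. For 5 points, brute-force pairwise comparison is shown above. For large n, the divide-and-conquer algorithm (sort by x, recurse on halves, check the dividing strip) achieves O(n log n).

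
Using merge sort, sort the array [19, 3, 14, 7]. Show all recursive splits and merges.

Merge sort trace:

Split: [19, 3, 14, 7] -> [19, 3] and [14, 7]
  Split: [19, 3] -> [19] and [3]
  Merge: [19] + [3] -> [3, 19]
  Split: [14, 7] -> [14] and [7]
  Merge: [14] + [7] -> [7, 14]
Merge: [3, 19] + [7, 14] -> [3, 7, 14, 19]

Final sorted array: [3, 7, 14, 19]

The merge sort proceeds by recursively splitting the array and merging sorted halves.
After all merges, the sorted array is [3, 7, 14, 19].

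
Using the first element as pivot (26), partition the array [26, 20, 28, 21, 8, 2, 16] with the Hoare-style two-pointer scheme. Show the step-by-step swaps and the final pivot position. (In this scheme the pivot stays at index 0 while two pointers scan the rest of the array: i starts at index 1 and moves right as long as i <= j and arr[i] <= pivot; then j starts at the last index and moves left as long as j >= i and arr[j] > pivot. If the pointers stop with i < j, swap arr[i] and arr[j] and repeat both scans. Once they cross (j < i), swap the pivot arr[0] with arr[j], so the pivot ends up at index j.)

Hoare-style two-pointer partition with pivot = 26:

Initial array: [26, 20, 28, 21, 8, 2, 16]

Pointers start at i = 1, j = 6.
i stops at index 2 (arr[2]=28 > 26), j stops at index 6 (arr[6]=16 <= 26): swap arr[2] and arr[6], array becomes [26, 20, 16, 21, 8, 2, 28]
i ends at 6, j ends at 5: the pointers have crossed (j < i), so scanning stops.

Swap pivot arr[0] with arr[5] to place pivot at position 5: [2, 20, 16, 21, 8, 26, 28]
Pivot position: 5

After partitioning with pivot 26, the array becomes [2, 20, 16, 21, 8, 26, 28]. The pivot is placed at index 5. All elements to the left of the pivot are <= 26, and all elements to the right are > 26.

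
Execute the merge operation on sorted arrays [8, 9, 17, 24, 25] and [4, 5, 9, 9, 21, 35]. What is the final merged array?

Merging process:

Compare 8 vs 4: take 4 from right. Merged: [4]
Compare 8 vs 5: take 5 from right. Merged: [4, 5]
Compare 8 vs 9: take 8 from left. Merged: [4, 5, 8]
Compare 9 vs 9: take 9 from left. Merged: [4, 5, 8, 9]
Compare 17 vs 9: take 9 from right. Merged: [4, 5, 8, 9, 9]
Compare 17 vs 9: take 9 from right. Merged: [4, 5, 8, 9, 9, 9]
Compare 17 vs 21: take 17 from left. Merged: [4, 5, 8, 9, 9, 9, 17]
Compare 24 vs 21: take 21 from right. Merged: [4, 5, 8, 9, 9, 9, 17, 21]
Compare 24 vs 35: take 24 from left. Merged: [4, 5, 8, 9, 9, 9, 17, 21, 24]
Compare 25 vs 35: take 25 from left. Merged: [4, 5, 8, 9, 9, 9, 17, 21, 24, 25]
Append remaining from right: [35]. Merged: [4, 5, 8, 9, 9, 9, 17, 21, 24, 25, 35]

Final merged array: [4, 5, 8, 9, 9, 9, 17, 21, 24, 25, 35]
Total comparisons: 10

The merged array is [4, 5, 8, 9, 9, 9, 17, 21, 24, 25, 35], requiring 10 comparisons. The merge step runs in O(n) time where n is the total number of elements.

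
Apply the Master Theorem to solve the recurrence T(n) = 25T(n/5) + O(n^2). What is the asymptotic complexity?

Master Theorem for T(n) = 25T(n/5) + O(n^2):

a = 25, b = 5, c = 2
log_b(a) = log_5(25) = 2.0000

Case 2: c = 2 = log_5(25) = 2.0000
T(n) = O(n^2 log n) = O(n^2 log n)

For T(n) = 25T(n/5) + O(n^2): log_5(25) = 2.0000. This is Case 2 of the Master Theorem (c = log_b(a), equal work at all levels), giving O(n^2 log n).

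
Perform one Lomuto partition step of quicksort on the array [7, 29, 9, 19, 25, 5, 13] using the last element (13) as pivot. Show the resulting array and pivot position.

Lomuto partition with pivot = 13:

Initial array: [7, 29, 9, 19, 25, 5, 13]

arr[0]=7 <= 13: swap with position 0, array becomes [7, 29, 9, 19, 25, 5, 13]
arr[1]=29 > 13: no swap
arr[2]=9 <= 13: swap with position 1, array becomes [7, 9, 29, 19, 25, 5, 13]
arr[3]=19 > 13: no swap
arr[4]=25 > 13: no swap
arr[5]=5 <= 13: swap with position 2, array becomes [7, 9, 5, 19, 25, 29, 13]

Place pivot at position 3: [7, 9, 5, 13, 25, 29, 19]
Pivot position: 3

After partitioning with pivot 13, the array becomes [7, 9, 5, 13, 25, 29, 19]. The pivot is placed at index 3. All elements to the left of the pivot are <= 13, and all elements to the right are > 13.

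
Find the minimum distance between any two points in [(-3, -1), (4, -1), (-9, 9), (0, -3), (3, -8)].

Computing all pairwise distances among 5 points:

d((-3, -1), (4, -1)) = 7.0
d((-3, -1), (-9, 9)) = 11.6619
d((-3, -1), (0, -3)) = 3.6056 <-- minimum
d((-3, -1), (3, -8)) = 9.2195
d((4, -1), (-9, 9)) = 16.4012
d((4, -1), (0, -3)) = 4.4721
d((4, -1), (3, -8)) = 7.0711
d((-9, 9), (0, -3)) = 15.0
d((-9, 9), (3, -8)) = 20.8087
d((0, -3), (3, -8)) = 5.831

Closest pair: (-3, -1) and (0, -3) with distance 3.6056

The closest pair is (-3, -1) and (0, -3) with Euclidean distance 3.6056. For 5 points, brute-force pairwise comparison is shown above. For large n, the divide-and-conquer algorithm (sort by x, recurse on halves, check the dividing strip) achieves O(n log n).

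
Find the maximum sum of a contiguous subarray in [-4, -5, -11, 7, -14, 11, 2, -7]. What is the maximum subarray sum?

Using Kadane's algorithm on [-4, -5, -11, 7, -14, 11, 2, -7]:

Scanning through the array:
Position 1 (value -5): max_ending_here = -5, max_so_far = -4
Position 2 (value -11): max_ending_here = -11, max_so_far = -4
Position 3 (value 7): max_ending_here = 7, max_so_far = 7
Position 4 (value -14): max_ending_here = -7, max_so_far = 7
Position 5 (value 11): max_ending_here = 11, max_so_far = 11
Position 6 (value 2): max_ending_here = 13, max_so_far = 13
Position 7 (value -7): max_ending_here = 6, max_so_far = 13

Maximum subarray: [11, 2]
Maximum sum: 13

The maximum subarray is [11, 2] with sum 13. This subarray runs from index 5 to index 6.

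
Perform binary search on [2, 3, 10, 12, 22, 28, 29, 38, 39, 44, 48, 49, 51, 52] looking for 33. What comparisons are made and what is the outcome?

Binary search for 33 in [2, 3, 10, 12, 22, 28, 29, 38, 39, 44, 48, 49, 51, 52]:

lo=0, hi=13, mid=6, arr[mid]=29 -> 29 < 33, search right half
lo=7, hi=13, mid=10, arr[mid]=48 -> 48 > 33, search left half
lo=7, hi=9, mid=8, arr[mid]=39 -> 39 > 33, search left half
lo=7, hi=7, mid=7, arr[mid]=38 -> 38 > 33, search left half
lo=7 > hi=6, target 33 not found

Binary search determines that 33 is not in the array after 4 comparisons. The search space was exhausted without finding the target.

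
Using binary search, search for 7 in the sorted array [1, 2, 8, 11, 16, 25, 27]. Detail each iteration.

Binary search for 7 in [1, 2, 8, 11, 16, 25, 27]:

lo=0, hi=6, mid=3, arr[mid]=11 -> 11 > 7, search left half
lo=0, hi=2, mid=1, arr[mid]=2 -> 2 < 7, search right half
lo=2, hi=2, mid=2, arr[mid]=8 -> 8 > 7, search left half
lo=2 > hi=1, target 7 not found

Binary search determines that 7 is not in the array after 3 comparisons. The search space was exhausted without finding the target.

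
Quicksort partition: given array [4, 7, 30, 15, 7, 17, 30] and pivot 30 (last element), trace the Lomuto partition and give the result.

Lomuto partition with pivot = 30:

Initial array: [4, 7, 30, 15, 7, 17, 30]

arr[0]=4 <= 30: swap with position 0, array becomes [4, 7, 30, 15, 7, 17, 30]
arr[1]=7 <= 30: swap with position 1, array becomes [4, 7, 30, 15, 7, 17, 30]
arr[2]=30 <= 30: swap with position 2, array becomes [4, 7, 30, 15, 7, 17, 30]
arr[3]=15 <= 30: swap with position 3, array becomes [4, 7, 30, 15, 7, 17, 30]
arr[4]=7 <= 30: swap with position 4, array becomes [4, 7, 30, 15, 7, 17, 30]
arr[5]=17 <= 30: swap with position 5, array becomes [4, 7, 30, 15, 7, 17, 30]

Place pivot at position 6: [4, 7, 30, 15, 7, 17, 30]
Pivot position: 6

After partitioning with pivot 30, the array becomes [4, 7, 30, 15, 7, 17, 30]. The pivot is placed at index 6. All elements to the left of the pivot are <= 30, and all elements to the right are > 30.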